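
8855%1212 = 371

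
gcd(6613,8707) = 1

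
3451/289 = 11 + 16/17 = 11.94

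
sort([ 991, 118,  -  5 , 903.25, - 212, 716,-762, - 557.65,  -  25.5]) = [ - 762, - 557.65,-212, - 25.5,  -  5, 118, 716, 903.25,991 ] 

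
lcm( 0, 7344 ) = 0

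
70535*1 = 70535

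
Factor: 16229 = 16229^1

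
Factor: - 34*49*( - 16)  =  2^5*7^2*  17^1 = 26656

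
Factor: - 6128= - 2^4*383^1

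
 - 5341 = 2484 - 7825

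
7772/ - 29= - 268  +  0/1 = - 268.00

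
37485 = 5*7497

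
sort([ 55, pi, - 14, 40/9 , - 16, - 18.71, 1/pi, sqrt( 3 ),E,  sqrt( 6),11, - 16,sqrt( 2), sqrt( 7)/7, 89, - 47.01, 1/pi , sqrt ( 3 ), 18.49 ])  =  [ - 47.01, - 18.71, - 16, - 16, - 14, 1/pi, 1/pi, sqrt(7)/7, sqrt( 2), sqrt( 3), sqrt( 3),  sqrt( 6), E,pi, 40/9, 11, 18.49, 55 , 89] 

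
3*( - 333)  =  -999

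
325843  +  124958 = 450801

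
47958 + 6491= 54449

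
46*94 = 4324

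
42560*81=3447360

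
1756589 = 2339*751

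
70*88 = 6160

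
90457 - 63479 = 26978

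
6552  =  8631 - 2079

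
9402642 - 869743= 8532899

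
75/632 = 75/632 =0.12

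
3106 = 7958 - 4852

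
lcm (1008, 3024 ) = 3024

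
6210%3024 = 162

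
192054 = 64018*3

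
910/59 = 910/59=15.42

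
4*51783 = 207132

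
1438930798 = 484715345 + 954215453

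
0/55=0=0.00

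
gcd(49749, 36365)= 7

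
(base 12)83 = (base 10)99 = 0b1100011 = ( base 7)201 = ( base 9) 120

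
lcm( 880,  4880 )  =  53680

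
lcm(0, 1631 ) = 0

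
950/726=475/363=1.31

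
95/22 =95/22 = 4.32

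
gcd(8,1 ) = 1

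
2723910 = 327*8330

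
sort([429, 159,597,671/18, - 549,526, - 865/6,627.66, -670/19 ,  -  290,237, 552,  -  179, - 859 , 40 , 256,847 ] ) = [ - 859 , - 549, - 290 , - 179,-865/6 , - 670/19, 671/18,  40,  159,237,  256,429,526, 552,597,627.66,847] 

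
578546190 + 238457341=817003531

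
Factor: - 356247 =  - 3^2*23^1*1721^1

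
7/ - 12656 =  - 1 + 1807/1808 = - 0.00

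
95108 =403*236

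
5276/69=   76 + 32/69 = 76.46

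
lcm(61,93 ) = 5673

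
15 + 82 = 97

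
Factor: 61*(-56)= - 2^3*7^1*61^1 = - 3416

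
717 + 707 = 1424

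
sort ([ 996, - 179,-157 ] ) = [ - 179,  -  157,996]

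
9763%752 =739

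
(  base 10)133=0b10000101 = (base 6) 341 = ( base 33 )41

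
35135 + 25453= 60588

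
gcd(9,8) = 1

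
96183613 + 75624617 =171808230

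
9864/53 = 186+6/53= 186.11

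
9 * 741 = 6669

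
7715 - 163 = 7552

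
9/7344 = 1/816=0.00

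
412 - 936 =-524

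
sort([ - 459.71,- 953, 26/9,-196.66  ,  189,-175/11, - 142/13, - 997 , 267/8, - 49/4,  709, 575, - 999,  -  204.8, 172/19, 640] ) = [ - 999, - 997, - 953,- 459.71,-204.8, - 196.66 , - 175/11,-49/4,  -  142/13, 26/9, 172/19, 267/8 , 189, 575,640,  709]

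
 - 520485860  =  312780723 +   -  833266583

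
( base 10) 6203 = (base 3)22111202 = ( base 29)7aq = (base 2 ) 1100000111011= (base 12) 370b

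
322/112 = 23/8 = 2.88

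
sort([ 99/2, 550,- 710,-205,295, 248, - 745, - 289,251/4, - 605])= [ - 745, - 710, - 605,-289,-205, 99/2, 251/4, 248, 295, 550 ]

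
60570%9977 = 708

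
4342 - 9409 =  - 5067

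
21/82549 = 21/82549 = 0.00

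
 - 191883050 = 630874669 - 822757719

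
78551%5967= 980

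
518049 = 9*57561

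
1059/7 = 1059/7 = 151.29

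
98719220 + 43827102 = 142546322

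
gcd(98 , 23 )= 1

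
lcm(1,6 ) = 6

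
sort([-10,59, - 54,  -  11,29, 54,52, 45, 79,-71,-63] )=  [ - 71 , - 63, - 54,-11,  -  10,  29,  45 , 52, 54,59, 79 ] 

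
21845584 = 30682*712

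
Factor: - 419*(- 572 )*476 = 2^4*7^1*11^1*13^1*17^1*419^1= 114081968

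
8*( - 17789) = -142312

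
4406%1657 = 1092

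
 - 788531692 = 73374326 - 861906018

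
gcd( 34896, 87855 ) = 3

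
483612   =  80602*6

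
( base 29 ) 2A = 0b1000100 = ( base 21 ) 35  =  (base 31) 26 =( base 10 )68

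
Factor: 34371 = 3^3* 19^1*67^1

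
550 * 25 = 13750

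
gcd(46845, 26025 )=5205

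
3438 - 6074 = -2636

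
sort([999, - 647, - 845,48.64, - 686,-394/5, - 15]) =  [  -  845, - 686, - 647,  -  394/5, -15,48.64, 999 ]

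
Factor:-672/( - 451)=2^5 * 3^1*7^1 * 11^( - 1)*41^(  -  1 ) 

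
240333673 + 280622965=520956638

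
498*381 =189738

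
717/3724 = 717/3724 =0.19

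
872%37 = 21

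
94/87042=47/43521 = 0.00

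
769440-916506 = -147066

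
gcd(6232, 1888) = 8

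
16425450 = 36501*450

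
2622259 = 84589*31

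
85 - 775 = -690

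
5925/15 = 395 = 395.00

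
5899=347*17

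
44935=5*8987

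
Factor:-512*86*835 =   -  2^10*5^1 * 43^1*167^1 = - 36766720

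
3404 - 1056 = 2348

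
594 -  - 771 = 1365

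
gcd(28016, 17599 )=1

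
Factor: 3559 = 3559^1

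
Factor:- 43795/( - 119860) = 19/52  =  2^( - 2 )*13^(  -  1 )*19^1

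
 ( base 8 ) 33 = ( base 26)11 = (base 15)1C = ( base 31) R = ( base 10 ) 27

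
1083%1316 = 1083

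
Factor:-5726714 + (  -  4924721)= - 5^1 *17^1*125311^1 = -10651435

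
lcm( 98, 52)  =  2548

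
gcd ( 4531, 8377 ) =1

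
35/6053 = 35/6053 = 0.01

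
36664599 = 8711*4209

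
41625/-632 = - 41625/632 = - 65.86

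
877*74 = 64898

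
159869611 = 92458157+67411454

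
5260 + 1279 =6539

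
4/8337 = 4/8337 = 0.00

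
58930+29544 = 88474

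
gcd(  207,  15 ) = 3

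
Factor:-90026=  -  2^1*45013^1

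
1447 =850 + 597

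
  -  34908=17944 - 52852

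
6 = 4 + 2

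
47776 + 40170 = 87946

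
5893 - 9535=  - 3642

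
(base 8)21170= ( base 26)D1A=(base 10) 8824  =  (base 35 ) 774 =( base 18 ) 1944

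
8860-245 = 8615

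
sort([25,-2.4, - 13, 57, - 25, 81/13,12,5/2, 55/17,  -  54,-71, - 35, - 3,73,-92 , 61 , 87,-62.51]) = [ - 92,-71,-62.51,-54,-35, - 25,-13, - 3, - 2.4,5/2, 55/17,81/13 , 12, 25, 57,61, 73, 87 ]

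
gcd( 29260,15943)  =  1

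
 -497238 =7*(-71034 )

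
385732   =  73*5284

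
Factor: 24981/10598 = 2^(- 1)*3^1*7^(-1 )*11^1 =33/14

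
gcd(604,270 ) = 2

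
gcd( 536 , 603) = 67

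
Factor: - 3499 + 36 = -3463 = - 3463^1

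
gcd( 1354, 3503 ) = 1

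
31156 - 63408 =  - 32252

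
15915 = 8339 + 7576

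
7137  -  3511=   3626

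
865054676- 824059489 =40995187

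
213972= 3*71324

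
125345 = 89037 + 36308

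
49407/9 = 16469/3 = 5489.67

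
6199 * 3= 18597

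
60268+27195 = 87463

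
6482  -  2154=4328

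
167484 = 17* 9852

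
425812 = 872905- 447093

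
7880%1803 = 668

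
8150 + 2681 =10831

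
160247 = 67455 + 92792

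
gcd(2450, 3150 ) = 350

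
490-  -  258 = 748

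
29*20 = 580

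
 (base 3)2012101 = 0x643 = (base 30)1nd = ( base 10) 1603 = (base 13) 964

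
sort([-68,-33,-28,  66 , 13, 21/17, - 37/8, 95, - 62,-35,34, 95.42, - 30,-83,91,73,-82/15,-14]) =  [  -  83,-68, - 62, - 35, - 33, -30,-28, - 14, - 82/15,-37/8, 21/17, 13,34, 66, 73, 91,95,95.42] 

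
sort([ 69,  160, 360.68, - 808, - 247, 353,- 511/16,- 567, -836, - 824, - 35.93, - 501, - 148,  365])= [ - 836, -824, - 808, - 567,-501,  -  247, - 148 ,-35.93,-511/16,69,  160,353,360.68, 365]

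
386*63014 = 24323404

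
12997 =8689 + 4308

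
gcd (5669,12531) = 1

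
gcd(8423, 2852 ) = 1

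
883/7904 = 883/7904= 0.11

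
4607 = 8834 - 4227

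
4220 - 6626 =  - 2406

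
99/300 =33/100 = 0.33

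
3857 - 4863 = -1006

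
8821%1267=1219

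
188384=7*26912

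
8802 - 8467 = 335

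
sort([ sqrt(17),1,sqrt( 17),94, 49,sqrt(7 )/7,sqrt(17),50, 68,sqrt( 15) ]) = [sqrt( 7 )/7, 1,sqrt(15), sqrt( 17 ),  sqrt(17 ),sqrt (17 ),  49 , 50, 68,94]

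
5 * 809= 4045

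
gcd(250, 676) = 2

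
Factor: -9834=-2^1*3^1*11^1 * 149^1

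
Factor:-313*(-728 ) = 227864 = 2^3*7^1*13^1*313^1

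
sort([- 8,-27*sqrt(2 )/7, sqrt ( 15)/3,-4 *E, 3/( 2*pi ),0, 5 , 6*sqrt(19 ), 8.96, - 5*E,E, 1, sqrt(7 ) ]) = [ - 5*E, - 4*E, - 8,  -  27*sqrt (2 ) /7,0, 3/( 2*pi), 1, sqrt( 15)/3, sqrt( 7 ), E, 5, 8.96,  6*sqrt ( 19)]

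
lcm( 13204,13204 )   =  13204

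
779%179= 63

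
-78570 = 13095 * ( - 6) 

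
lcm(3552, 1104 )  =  81696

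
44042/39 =44042/39 = 1129.28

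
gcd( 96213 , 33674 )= 1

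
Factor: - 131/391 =  -  17^( - 1 )*23^ ( - 1)*131^1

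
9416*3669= 34547304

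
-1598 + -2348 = - 3946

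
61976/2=30988 = 30988.00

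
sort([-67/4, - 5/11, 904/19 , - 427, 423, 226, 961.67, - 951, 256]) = [-951, - 427 , - 67/4, - 5/11,904/19,  226,256, 423, 961.67 ]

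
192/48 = 4 = 4.00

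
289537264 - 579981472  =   - 290444208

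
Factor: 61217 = 13^1*17^1*277^1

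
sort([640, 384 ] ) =[384,640]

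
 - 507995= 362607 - 870602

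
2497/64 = 2497/64 = 39.02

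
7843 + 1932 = 9775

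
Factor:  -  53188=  - 2^2*13297^1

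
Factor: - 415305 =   -  3^2*5^1*11^1*839^1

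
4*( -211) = -844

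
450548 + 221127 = 671675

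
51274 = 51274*1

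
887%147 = 5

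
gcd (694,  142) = 2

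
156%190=156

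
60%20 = 0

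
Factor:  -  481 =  - 13^1 * 37^1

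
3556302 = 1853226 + 1703076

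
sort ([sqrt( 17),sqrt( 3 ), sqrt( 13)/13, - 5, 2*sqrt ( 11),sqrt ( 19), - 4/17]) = [ - 5, - 4/17,sqrt( 13 )/13 , sqrt( 3), sqrt( 17), sqrt(19), 2*sqrt(11)]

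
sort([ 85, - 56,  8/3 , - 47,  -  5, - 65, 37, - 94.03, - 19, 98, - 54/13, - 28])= [ - 94.03, - 65, - 56, - 47, - 28,  -  19,-5 , - 54/13,8/3, 37 , 85, 98 ]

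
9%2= 1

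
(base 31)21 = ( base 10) 63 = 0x3F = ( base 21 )30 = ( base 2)111111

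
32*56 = 1792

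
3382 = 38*89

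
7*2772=19404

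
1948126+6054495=8002621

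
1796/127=1796/127=14.14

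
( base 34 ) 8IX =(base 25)fki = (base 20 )14ED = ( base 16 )26A5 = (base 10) 9893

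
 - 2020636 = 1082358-3102994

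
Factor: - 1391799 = -3^1*23^2*877^1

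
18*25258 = 454644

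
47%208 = 47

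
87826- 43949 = 43877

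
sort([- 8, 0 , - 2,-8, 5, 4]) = [ - 8, - 8, - 2, 0, 4, 5]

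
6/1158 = 1/193  =  0.01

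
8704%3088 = 2528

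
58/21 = 2 + 16/21 =2.76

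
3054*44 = 134376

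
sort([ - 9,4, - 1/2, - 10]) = [-10, - 9,-1/2, 4]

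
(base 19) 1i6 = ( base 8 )1305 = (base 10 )709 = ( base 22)1a5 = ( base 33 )lg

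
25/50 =1/2= 0.50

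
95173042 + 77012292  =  172185334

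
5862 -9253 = -3391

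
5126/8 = 640 + 3/4 = 640.75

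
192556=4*48139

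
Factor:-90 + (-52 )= -142 = -2^1* 71^1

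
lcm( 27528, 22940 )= 137640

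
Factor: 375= 3^1*5^3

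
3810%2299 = 1511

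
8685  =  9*965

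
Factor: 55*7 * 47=18095 = 5^1*7^1*11^1*47^1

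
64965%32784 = 32181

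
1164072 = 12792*91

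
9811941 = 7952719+1859222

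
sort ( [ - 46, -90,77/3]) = [ -90, - 46,  77/3]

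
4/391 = 4/391=0.01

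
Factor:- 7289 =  - 37^1 * 197^1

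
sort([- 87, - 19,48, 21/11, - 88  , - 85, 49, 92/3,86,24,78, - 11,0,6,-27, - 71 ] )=[-88, - 87, - 85, - 71, - 27,- 19, - 11,0,21/11,  6, 24,92/3, 48, 49,78,  86 ] 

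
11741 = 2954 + 8787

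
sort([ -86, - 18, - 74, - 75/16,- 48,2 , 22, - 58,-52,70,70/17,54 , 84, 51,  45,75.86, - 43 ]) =[  -  86,-74, - 58, - 52, - 48, - 43, - 18, - 75/16,2 , 70/17,22, 45,51,54,  70,75.86,  84]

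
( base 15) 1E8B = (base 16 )1A00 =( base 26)9m0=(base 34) 5PQ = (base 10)6656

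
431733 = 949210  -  517477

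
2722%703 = 613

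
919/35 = 919/35 = 26.26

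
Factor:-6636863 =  - 6636863^1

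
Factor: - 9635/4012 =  - 2^( - 2)*5^1*17^( - 1)*41^1* 47^1*59^( - 1 ) 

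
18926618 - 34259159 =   -  15332541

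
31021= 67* 463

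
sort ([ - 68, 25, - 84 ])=[ - 84,-68,25 ] 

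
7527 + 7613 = 15140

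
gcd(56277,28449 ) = 9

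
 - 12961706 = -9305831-3655875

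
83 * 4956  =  411348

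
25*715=17875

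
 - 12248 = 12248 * ( - 1 )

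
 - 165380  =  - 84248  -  81132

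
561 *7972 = 4472292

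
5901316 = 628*9397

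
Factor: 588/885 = 196/295 = 2^2*5^(  -  1) * 7^2*59^( - 1)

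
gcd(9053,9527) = 1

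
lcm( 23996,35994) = 71988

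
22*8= 176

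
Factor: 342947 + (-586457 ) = -243510 = - 2^1 * 3^1*5^1*8117^1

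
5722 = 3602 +2120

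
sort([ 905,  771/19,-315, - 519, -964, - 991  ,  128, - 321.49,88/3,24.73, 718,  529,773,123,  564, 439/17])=[  -  991, - 964,  -  519,-321.49,-315,  24.73, 439/17,88/3,771/19 , 123, 128,529,564 , 718, 773,905] 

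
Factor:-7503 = - 3^1*41^1*61^1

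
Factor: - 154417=-154417^1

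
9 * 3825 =34425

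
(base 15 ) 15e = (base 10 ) 314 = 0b100111010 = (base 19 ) ga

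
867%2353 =867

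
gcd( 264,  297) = 33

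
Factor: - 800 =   -  2^5*5^2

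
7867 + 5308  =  13175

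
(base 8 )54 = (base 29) 1f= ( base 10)44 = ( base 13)35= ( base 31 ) 1d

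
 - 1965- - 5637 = 3672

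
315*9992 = 3147480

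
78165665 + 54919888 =133085553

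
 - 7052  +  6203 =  - 849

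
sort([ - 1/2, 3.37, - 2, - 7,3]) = [ - 7, - 2, - 1/2,3,3.37 ] 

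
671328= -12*( - 55944 ) 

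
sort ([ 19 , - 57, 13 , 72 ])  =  [- 57,13, 19, 72]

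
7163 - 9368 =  - 2205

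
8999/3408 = 8999/3408 = 2.64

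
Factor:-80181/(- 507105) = 5^(-1)*  151^1*191^( -1) = 151/955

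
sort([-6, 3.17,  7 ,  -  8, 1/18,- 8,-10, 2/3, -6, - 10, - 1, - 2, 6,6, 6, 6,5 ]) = [-10,-10,-8, - 8, - 6,-6, - 2,-1,  1/18,2/3, 3.17,  5 , 6, 6, 6, 6, 7]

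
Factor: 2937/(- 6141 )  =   - 11/23  =  - 11^1 * 23^( - 1)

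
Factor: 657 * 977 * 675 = 433275075 = 3^5*5^2 * 73^1 * 977^1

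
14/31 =14/31 = 0.45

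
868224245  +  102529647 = 970753892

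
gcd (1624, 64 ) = 8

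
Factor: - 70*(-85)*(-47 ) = -2^1*5^2*7^1*17^1*47^1 = -279650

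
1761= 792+969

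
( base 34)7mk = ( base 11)6725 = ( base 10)8860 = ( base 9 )13134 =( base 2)10001010011100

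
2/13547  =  2/13547 = 0.00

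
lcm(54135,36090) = 108270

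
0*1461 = 0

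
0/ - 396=0/1 = - 0.00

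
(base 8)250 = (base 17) 9f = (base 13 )cc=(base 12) 120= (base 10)168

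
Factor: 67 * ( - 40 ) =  - 2^3*5^1*67^1 = - 2680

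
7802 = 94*83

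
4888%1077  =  580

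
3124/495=284/45 = 6.31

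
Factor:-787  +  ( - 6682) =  - 7^1*11^1 * 97^1 = - 7469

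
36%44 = 36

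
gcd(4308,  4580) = 4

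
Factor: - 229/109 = -109^(- 1)*229^1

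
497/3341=497/3341 = 0.15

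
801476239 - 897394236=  - 95917997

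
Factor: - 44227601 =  - 11^1*4020691^1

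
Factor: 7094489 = 7094489^1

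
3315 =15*221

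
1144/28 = 286/7 = 40.86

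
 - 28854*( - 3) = 86562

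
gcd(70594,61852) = 94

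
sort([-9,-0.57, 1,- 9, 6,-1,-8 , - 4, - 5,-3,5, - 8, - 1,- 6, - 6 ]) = [ - 9, - 9,-8, - 8, -6,-6,  -  5,  -  4, - 3  , - 1, - 1, - 0.57,  1,5, 6 ] 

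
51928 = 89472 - 37544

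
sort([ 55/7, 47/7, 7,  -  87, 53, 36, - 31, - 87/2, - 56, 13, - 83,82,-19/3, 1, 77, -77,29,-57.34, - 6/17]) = [-87, - 83, - 77 , - 57.34, - 56 ,-87/2, - 31,-19/3, - 6/17, 1, 47/7, 7, 55/7, 13,29,36, 53, 77, 82]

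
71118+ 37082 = 108200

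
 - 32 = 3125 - 3157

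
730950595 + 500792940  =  1231743535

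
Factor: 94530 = 2^1*3^1 * 5^1*23^1*137^1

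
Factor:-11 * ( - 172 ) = 1892 = 2^2*11^1*43^1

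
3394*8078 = 27416732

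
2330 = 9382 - 7052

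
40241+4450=44691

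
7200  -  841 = 6359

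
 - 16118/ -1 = 16118/1 = 16118.00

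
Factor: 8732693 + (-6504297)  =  2^2*19^1*109^1*269^1 = 2228396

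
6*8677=52062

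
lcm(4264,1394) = 72488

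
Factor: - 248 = -2^3*31^1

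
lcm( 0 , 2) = 0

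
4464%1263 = 675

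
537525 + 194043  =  731568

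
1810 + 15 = 1825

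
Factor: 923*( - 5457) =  - 5036811 = - 3^1*13^1*17^1*71^1*107^1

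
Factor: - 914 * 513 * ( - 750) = 2^2 * 3^4 * 5^3*19^1 * 457^1 = 351661500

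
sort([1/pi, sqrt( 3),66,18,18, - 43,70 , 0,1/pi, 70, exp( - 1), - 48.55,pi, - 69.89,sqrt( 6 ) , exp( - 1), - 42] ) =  [ - 69.89, - 48.55, - 43,- 42,0 , 1/pi,1/pi,exp( - 1),exp ( - 1), sqrt( 3),sqrt( 6),pi, 18,18,66,70,70 ]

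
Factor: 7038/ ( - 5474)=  - 3^2*7^( - 1 ) = - 9/7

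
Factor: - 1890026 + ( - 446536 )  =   - 2^1*3^2*271^1 * 479^1 = - 2336562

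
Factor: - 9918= - 2^1 * 3^2*19^1*29^1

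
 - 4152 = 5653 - 9805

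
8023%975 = 223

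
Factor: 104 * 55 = 5720 = 2^3*5^1  *11^1 * 13^1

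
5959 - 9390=-3431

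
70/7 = 10 = 10.00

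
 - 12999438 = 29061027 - 42060465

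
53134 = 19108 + 34026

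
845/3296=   845/3296 = 0.26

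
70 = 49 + 21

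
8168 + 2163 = 10331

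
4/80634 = 2/40317 = 0.00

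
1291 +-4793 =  - 3502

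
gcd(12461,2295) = 17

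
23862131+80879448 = 104741579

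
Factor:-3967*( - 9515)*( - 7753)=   -5^1*11^1*173^1*3967^1*7753^1 = - 292644776765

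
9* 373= 3357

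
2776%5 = 1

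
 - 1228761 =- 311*3951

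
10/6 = 5/3 = 1.67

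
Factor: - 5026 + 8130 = 2^5*97^1 = 3104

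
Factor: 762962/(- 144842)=-72421^(-1)*381481^1 = -381481/72421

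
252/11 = 252/11 = 22.91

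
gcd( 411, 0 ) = 411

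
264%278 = 264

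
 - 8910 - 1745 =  - 10655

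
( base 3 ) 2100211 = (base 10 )1723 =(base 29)21C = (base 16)6BB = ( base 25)2in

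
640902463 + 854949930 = 1495852393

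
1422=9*158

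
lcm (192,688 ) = 8256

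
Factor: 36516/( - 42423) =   -  2^2*17^1 * 79^( - 1) = -68/79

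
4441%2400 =2041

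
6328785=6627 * 955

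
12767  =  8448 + 4319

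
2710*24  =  65040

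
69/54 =23/18 = 1.28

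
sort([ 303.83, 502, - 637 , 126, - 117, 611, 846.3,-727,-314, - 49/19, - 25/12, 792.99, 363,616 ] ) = [-727,-637, - 314,  -  117, - 49/19, - 25/12, 126, 303.83, 363, 502,611,616, 792.99, 846.3]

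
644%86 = 42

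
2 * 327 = 654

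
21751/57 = 381 + 34/57 = 381.60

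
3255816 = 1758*1852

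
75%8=3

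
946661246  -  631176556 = 315484690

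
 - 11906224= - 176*67649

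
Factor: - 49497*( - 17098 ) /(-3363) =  - 2^1*7^1*19^( - 1)  *  59^( - 1)*83^1*103^1 * 2357^1 = -  282099902/1121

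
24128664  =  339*71176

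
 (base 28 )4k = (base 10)132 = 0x84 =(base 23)5H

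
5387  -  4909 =478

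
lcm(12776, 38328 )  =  38328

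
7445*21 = 156345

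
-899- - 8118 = 7219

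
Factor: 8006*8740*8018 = 2^4 *5^1*19^2*23^1*211^1 * 4003^1= 561039023920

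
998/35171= 998/35171 = 0.03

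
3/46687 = 3/46687 = 0.00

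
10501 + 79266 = 89767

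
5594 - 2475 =3119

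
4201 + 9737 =13938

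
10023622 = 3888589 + 6135033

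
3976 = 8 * 497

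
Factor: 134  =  2^1*67^1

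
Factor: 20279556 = 2^2*3^2*11^1*83^1*617^1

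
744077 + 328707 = 1072784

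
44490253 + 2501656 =46991909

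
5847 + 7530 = 13377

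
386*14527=5607422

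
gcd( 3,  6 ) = 3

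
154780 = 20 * 7739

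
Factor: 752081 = 11^1 * 68371^1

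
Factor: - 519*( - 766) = 397554=2^1*3^1*173^1*383^1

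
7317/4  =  7317/4 = 1829.25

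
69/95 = 69/95 = 0.73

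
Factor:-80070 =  - 2^1*3^1*5^1*17^1*157^1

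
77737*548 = 42599876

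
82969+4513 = 87482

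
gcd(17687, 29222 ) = 769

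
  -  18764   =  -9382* 2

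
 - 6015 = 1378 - 7393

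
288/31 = 288/31 = 9.29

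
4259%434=353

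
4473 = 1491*3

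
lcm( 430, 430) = 430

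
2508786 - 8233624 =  - 5724838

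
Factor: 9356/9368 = 2^( - 1 )*1171^(- 1)* 2339^1 = 2339/2342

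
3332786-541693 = 2791093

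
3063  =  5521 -2458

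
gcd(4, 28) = 4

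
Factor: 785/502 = 2^(-1)*5^1*157^1*251^(  -  1) 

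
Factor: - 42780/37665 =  - 92/81 = - 2^2*3^( - 4)*23^1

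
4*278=1112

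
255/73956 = 85/24652= 0.00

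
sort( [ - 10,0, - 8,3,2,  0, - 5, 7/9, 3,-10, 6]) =[ - 10, - 10, - 8,  -  5, 0, 0,7/9, 2,3 , 3,6 ]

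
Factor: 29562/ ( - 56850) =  - 5^( - 2 )*13^1 = -  13/25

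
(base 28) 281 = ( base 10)1793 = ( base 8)3401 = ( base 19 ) 4I7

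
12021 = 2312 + 9709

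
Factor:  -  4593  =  -3^1*1531^1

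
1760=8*220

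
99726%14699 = 11532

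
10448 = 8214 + 2234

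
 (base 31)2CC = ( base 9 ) 3142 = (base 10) 2306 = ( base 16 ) 902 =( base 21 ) 54h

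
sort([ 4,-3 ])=[-3,4 ] 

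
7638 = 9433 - 1795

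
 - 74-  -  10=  - 64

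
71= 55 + 16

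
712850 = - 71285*(  -  10)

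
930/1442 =465/721 = 0.64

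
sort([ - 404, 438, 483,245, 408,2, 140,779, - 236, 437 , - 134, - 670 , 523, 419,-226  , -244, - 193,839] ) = [ - 670, - 404, - 244, - 236, -226, - 193, - 134, 2,  140,245, 408, 419 , 437,  438,483,523,779, 839]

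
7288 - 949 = 6339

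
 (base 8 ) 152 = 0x6a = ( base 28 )3m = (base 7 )211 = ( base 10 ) 106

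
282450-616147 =-333697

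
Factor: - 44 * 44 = - 2^4*11^2  =  - 1936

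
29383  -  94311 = -64928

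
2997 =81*37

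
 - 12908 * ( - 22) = 283976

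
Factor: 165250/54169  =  2^1*5^3*19^( - 1 )* 661^1 * 2851^ ( - 1) 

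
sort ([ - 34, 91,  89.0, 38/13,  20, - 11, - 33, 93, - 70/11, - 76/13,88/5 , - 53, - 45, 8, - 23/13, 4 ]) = [ - 53, - 45, - 34, - 33,-11, - 70/11, - 76/13, - 23/13 , 38/13,4, 8, 88/5,20, 89.0, 91 , 93] 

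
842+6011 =6853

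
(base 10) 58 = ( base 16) 3A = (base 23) 2c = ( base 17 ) 37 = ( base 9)64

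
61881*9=556929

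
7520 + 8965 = 16485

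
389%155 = 79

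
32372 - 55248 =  - 22876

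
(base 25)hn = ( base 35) CS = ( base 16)1C0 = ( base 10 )448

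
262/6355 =262/6355 = 0.04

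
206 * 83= 17098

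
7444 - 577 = 6867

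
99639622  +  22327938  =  121967560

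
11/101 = 11/101= 0.11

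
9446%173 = 104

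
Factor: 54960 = 2^4*3^1*5^1*229^1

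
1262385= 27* 46755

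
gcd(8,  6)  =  2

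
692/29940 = 173/7485 = 0.02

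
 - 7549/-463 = 16 + 141/463 = 16.30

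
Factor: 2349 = 3^4 * 29^1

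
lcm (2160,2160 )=2160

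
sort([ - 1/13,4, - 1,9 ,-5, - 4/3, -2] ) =[ - 5 , - 2,-4/3,- 1, - 1/13,4,9] 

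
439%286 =153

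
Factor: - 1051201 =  - 137^1 * 7673^1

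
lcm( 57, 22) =1254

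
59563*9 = 536067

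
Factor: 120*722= 2^4*3^1*5^1*19^2 = 86640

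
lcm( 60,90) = 180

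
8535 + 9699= 18234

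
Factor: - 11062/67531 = - 2^1*5531^1 * 67531^(- 1 ) 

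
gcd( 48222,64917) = 9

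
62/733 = 62/733 = 0.08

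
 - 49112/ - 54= 24556/27=909.48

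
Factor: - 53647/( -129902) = 2^( - 1 ) * 11^1*4877^1*64951^( - 1 )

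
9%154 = 9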